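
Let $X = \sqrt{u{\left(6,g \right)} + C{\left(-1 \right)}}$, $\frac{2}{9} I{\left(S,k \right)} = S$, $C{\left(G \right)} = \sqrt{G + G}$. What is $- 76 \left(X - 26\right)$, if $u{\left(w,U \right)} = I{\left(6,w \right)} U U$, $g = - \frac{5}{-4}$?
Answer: $1976 - 19 \sqrt{675 + 16 i \sqrt{2}} \approx 1482.3 - 8.2727 i$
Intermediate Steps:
$C{\left(G \right)} = \sqrt{2} \sqrt{G}$ ($C{\left(G \right)} = \sqrt{2 G} = \sqrt{2} \sqrt{G}$)
$I{\left(S,k \right)} = \frac{9 S}{2}$
$g = \frac{5}{4}$ ($g = \left(-5\right) \left(- \frac{1}{4}\right) = \frac{5}{4} \approx 1.25$)
$u{\left(w,U \right)} = 27 U^{2}$ ($u{\left(w,U \right)} = \frac{9}{2} \cdot 6 U U = 27 U U = 27 U^{2}$)
$X = \sqrt{\frac{675}{16} + i \sqrt{2}}$ ($X = \sqrt{27 \left(\frac{5}{4}\right)^{2} + \sqrt{2} \sqrt{-1}} = \sqrt{27 \cdot \frac{25}{16} + \sqrt{2} i} = \sqrt{\frac{675}{16} + i \sqrt{2}} \approx 6.4961 + 0.1089 i$)
$- 76 \left(X - 26\right) = - 76 \left(\frac{\sqrt{675 + 16 i \sqrt{2}}}{4} - 26\right) = - 76 \left(-26 + \frac{\sqrt{675 + 16 i \sqrt{2}}}{4}\right) = 1976 - 19 \sqrt{675 + 16 i \sqrt{2}}$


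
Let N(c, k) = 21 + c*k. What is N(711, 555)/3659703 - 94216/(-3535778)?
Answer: 290018751146/2156649558989 ≈ 0.13448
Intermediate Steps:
N(711, 555)/3659703 - 94216/(-3535778) = (21 + 711*555)/3659703 - 94216/(-3535778) = (21 + 394605)*(1/3659703) - 94216*(-1/3535778) = 394626*(1/3659703) + 47108/1767889 = 131542/1219901 + 47108/1767889 = 290018751146/2156649558989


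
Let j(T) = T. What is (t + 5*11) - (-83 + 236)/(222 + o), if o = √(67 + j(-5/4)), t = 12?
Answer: 13054627/196873 + 306*√263/196873 ≈ 66.335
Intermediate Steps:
o = √263/2 (o = √(67 - 5/4) = √(263/4) = √263/2 ≈ 8.1086)
(t + 5*11) - (-83 + 236)/(222 + o) = (12 + 5*11) - (-83 + 236)/(222 + √263/2) = (12 + 55) - 153/(222 + √263/2) = 67 - 153/(222 + √263/2)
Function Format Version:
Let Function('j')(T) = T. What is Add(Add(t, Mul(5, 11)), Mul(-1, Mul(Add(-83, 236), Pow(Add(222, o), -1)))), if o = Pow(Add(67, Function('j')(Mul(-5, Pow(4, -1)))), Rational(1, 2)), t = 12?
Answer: Add(Rational(13054627, 196873), Mul(Rational(306, 196873), Pow(263, Rational(1, 2)))) ≈ 66.335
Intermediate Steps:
o = Mul(Rational(1, 2), Pow(263, Rational(1, 2))) (o = Pow(Add(67, Mul(-5, Pow(4, -1))), Rational(1, 2)) = Pow(Add(67, Mul(-5, Rational(1, 4))), Rational(1, 2)) = Pow(Add(67, Rational(-5, 4)), Rational(1, 2)) = Pow(Rational(263, 4), Rational(1, 2)) = Mul(Rational(1, 2), Pow(263, Rational(1, 2))) ≈ 8.1086)
Add(Add(t, Mul(5, 11)), Mul(-1, Mul(Add(-83, 236), Pow(Add(222, o), -1)))) = Add(Add(12, Mul(5, 11)), Mul(-1, Mul(Add(-83, 236), Pow(Add(222, Mul(Rational(1, 2), Pow(263, Rational(1, 2)))), -1)))) = Add(Add(12, 55), Mul(-1, Mul(153, Pow(Add(222, Mul(Rational(1, 2), Pow(263, Rational(1, 2)))), -1)))) = Add(67, Mul(-153, Pow(Add(222, Mul(Rational(1, 2), Pow(263, Rational(1, 2)))), -1)))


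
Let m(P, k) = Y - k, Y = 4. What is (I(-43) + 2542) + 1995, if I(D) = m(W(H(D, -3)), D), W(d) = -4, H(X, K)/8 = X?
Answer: 4584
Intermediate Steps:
H(X, K) = 8*X
m(P, k) = 4 - k
I(D) = 4 - D
(I(-43) + 2542) + 1995 = ((4 - 1*(-43)) + 2542) + 1995 = ((4 + 43) + 2542) + 1995 = (47 + 2542) + 1995 = 2589 + 1995 = 4584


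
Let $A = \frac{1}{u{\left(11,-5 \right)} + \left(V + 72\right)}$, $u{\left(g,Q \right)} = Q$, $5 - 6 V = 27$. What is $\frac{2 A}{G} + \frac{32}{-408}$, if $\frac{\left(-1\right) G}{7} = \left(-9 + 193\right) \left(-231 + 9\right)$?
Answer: $- \frac{36218509}{461786640} \approx -0.078431$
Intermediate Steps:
$V = - \frac{11}{3}$ ($V = \frac{5}{6} - \frac{9}{2} = - \frac{11}{3} \approx -3.6667$)
$G = 285936$ ($G = - 7 \left(-9 + 193\right) \left(-231 + 9\right) = - 7 \cdot 184 \left(-222\right) = \left(-7\right) \left(-40848\right) = 285936$)
$A = \frac{3}{190}$ ($A = \frac{1}{-5 + \left(- \frac{11}{3} + 72\right)} = \frac{1}{-5 + \frac{205}{3}} = \frac{1}{\frac{190}{3}} = \frac{3}{190} \approx 0.015789$)
$\frac{2 A}{G} + \frac{32}{-408} = \frac{2 \cdot \frac{3}{190}}{285936} + \frac{32}{-408} = \frac{3}{95} \cdot \frac{1}{285936} + 32 \left(- \frac{1}{408}\right) = \frac{1}{9054640} - \frac{4}{51} = - \frac{36218509}{461786640}$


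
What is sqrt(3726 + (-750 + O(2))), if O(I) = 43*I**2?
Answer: 2*sqrt(787) ≈ 56.107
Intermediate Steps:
sqrt(3726 + (-750 + O(2))) = sqrt(3726 + (-750 + 43*2**2)) = sqrt(3726 + (-750 + 43*4)) = sqrt(3726 + (-750 + 172)) = sqrt(3726 - 578) = sqrt(3148) = 2*sqrt(787)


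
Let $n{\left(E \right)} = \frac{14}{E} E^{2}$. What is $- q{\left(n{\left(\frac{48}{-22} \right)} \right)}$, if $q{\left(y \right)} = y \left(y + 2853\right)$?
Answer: $\frac{10431792}{121} \approx 86213.0$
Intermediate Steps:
$n{\left(E \right)} = 14 E$
$q{\left(y \right)} = y \left(2853 + y\right)$
$- q{\left(n{\left(\frac{48}{-22} \right)} \right)} = - 14 \frac{48}{-22} \left(2853 + 14 \frac{48}{-22}\right) = - 14 \cdot 48 \left(- \frac{1}{22}\right) \left(2853 + 14 \cdot 48 \left(- \frac{1}{22}\right)\right) = - 14 \left(- \frac{24}{11}\right) \left(2853 + 14 \left(- \frac{24}{11}\right)\right) = - \frac{\left(-336\right) \left(2853 - \frac{336}{11}\right)}{11} = - \frac{\left(-336\right) 31047}{11 \cdot 11} = \left(-1\right) \left(- \frac{10431792}{121}\right) = \frac{10431792}{121}$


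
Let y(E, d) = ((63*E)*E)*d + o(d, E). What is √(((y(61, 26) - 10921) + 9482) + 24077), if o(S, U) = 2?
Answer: √6117638 ≈ 2473.4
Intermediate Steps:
y(E, d) = 2 + 63*d*E² (y(E, d) = ((63*E)*E)*d + 2 = (63*E²)*d + 2 = 63*d*E² + 2 = 2 + 63*d*E²)
√(((y(61, 26) - 10921) + 9482) + 24077) = √((((2 + 63*26*61²) - 10921) + 9482) + 24077) = √((((2 + 63*26*3721) - 10921) + 9482) + 24077) = √((((2 + 6094998) - 10921) + 9482) + 24077) = √(((6095000 - 10921) + 9482) + 24077) = √((6084079 + 9482) + 24077) = √(6093561 + 24077) = √6117638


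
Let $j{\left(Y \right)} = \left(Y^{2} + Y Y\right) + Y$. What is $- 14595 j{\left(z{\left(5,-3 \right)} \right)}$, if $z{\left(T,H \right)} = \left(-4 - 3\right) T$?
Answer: $-35246925$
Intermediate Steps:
$z{\left(T,H \right)} = - 7 T$
$j{\left(Y \right)} = Y + 2 Y^{2}$ ($j{\left(Y \right)} = \left(Y^{2} + Y^{2}\right) + Y = 2 Y^{2} + Y = Y + 2 Y^{2}$)
$- 14595 j{\left(z{\left(5,-3 \right)} \right)} = - 14595 \left(-7\right) 5 \left(1 + 2 \left(\left(-7\right) 5\right)\right) = - 14595 \left(- 35 \left(1 + 2 \left(-35\right)\right)\right) = - 14595 \left(- 35 \left(1 - 70\right)\right) = - 14595 \left(\left(-35\right) \left(-69\right)\right) = \left(-14595\right) 2415 = -35246925$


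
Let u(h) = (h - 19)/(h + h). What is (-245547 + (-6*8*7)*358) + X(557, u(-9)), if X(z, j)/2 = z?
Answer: -364721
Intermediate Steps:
u(h) = (-19 + h)/(2*h) (u(h) = (-19 + h)/((2*h)) = (-19 + h)*(1/(2*h)) = (-19 + h)/(2*h))
X(z, j) = 2*z
(-245547 + (-6*8*7)*358) + X(557, u(-9)) = (-245547 + (-6*8*7)*358) + 2*557 = (-245547 - 48*7*358) + 1114 = (-245547 - 336*358) + 1114 = (-245547 - 120288) + 1114 = -365835 + 1114 = -364721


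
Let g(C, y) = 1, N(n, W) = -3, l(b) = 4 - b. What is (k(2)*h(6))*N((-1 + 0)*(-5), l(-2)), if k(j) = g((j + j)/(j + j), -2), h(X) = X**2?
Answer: -108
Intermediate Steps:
k(j) = 1
(k(2)*h(6))*N((-1 + 0)*(-5), l(-2)) = (1*6**2)*(-3) = (1*36)*(-3) = 36*(-3) = -108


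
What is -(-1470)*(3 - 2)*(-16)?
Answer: -23520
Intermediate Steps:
-(-1470)*(3 - 2)*(-16) = -(-1470)*(-16) = -210*(-7)*(-16) = 1470*(-16) = -23520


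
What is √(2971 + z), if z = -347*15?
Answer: I*√2234 ≈ 47.265*I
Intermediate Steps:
z = -5205
√(2971 + z) = √(2971 - 5205) = √(-2234) = I*√2234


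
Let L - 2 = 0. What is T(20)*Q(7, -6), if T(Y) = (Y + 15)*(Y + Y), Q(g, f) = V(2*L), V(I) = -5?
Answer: -7000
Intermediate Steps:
L = 2 (L = 2 + 0 = 2)
Q(g, f) = -5
T(Y) = 2*Y*(15 + Y) (T(Y) = (15 + Y)*(2*Y) = 2*Y*(15 + Y))
T(20)*Q(7, -6) = (2*20*(15 + 20))*(-5) = (2*20*35)*(-5) = 1400*(-5) = -7000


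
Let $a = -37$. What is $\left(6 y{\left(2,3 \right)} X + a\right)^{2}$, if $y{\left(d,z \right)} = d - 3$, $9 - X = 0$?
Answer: $8281$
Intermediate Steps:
$X = 9$ ($X = 9 - 0 = 9 + 0 = 9$)
$y{\left(d,z \right)} = -3 + d$ ($y{\left(d,z \right)} = d - 3 = -3 + d$)
$\left(6 y{\left(2,3 \right)} X + a\right)^{2} = \left(6 \left(-3 + 2\right) 9 - 37\right)^{2} = \left(6 \left(-1\right) 9 - 37\right)^{2} = \left(\left(-6\right) 9 - 37\right)^{2} = \left(-54 - 37\right)^{2} = \left(-91\right)^{2} = 8281$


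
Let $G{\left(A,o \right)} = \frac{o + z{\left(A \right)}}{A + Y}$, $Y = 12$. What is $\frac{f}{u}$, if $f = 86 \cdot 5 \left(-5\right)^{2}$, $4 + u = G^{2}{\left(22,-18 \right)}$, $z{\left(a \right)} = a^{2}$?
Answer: $\frac{3106750}{53133} \approx 58.471$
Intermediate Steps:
$G{\left(A,o \right)} = \frac{o + A^{2}}{12 + A}$ ($G{\left(A,o \right)} = \frac{o + A^{2}}{A + 12} = \frac{o + A^{2}}{12 + A}$)
$u = \frac{53133}{289}$ ($u = -4 + \left(\frac{-18 + 22^{2}}{12 + 22}\right)^{2} = -4 + \left(\frac{-18 + 484}{34}\right)^{2} = -4 + \left(\frac{1}{34} \cdot 466\right)^{2} = -4 + \left(\frac{233}{17}\right)^{2} = -4 + \frac{54289}{289} = \frac{53133}{289} \approx 183.85$)
$f = 10750$ ($f = 86 \cdot 5 \cdot 25 = 86 \cdot 125 = 10750$)
$\frac{f}{u} = \frac{10750}{\frac{53133}{289}} = 10750 \cdot \frac{289}{53133} = \frac{3106750}{53133}$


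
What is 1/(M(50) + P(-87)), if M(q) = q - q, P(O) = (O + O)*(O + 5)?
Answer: 1/14268 ≈ 7.0087e-5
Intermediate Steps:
P(O) = 2*O*(5 + O) (P(O) = (2*O)*(5 + O) = 2*O*(5 + O))
M(q) = 0
1/(M(50) + P(-87)) = 1/(0 + 2*(-87)*(5 - 87)) = 1/(0 + 2*(-87)*(-82)) = 1/(0 + 14268) = 1/14268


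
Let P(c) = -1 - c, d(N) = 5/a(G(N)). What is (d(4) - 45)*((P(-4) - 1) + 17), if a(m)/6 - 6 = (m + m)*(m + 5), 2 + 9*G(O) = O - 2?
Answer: -30685/36 ≈ -852.36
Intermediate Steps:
G(O) = -4/9 + O/9 (G(O) = -2/9 + (O - 2)/9 = -2/9 + (-2 + O)/9 = -2/9 + (-2/9 + O/9) = -4/9 + O/9)
a(m) = 36 + 12*m*(5 + m) (a(m) = 36 + 6*((m + m)*(m + 5)) = 36 + 6*((2*m)*(5 + m)) = 36 + 6*(2*m*(5 + m)) = 36 + 12*m*(5 + m))
d(N) = 5/(28/3 + 12*(-4/9 + N/9)² + 20*N/3) (d(N) = 5/(36 + 12*(-4/9 + N/9)² + 60*(-4/9 + N/9)) = 5/(36 + 12*(-4/9 + N/9)² + (-80/3 + 20*N/3)) = 5/(28/3 + 12*(-4/9 + N/9)² + 20*N/3))
(d(4) - 45)*((P(-4) - 1) + 17) = (135/(4*(79 + 4² + 37*4)) - 45)*(((-1 - 1*(-4)) - 1) + 17) = (135/(4*(79 + 16 + 148)) - 45)*(((-1 + 4) - 1) + 17) = ((135/4)/243 - 45)*((3 - 1) + 17) = ((135/4)*(1/243) - 45)*(2 + 17) = (5/36 - 45)*19 = -1615/36*19 = -30685/36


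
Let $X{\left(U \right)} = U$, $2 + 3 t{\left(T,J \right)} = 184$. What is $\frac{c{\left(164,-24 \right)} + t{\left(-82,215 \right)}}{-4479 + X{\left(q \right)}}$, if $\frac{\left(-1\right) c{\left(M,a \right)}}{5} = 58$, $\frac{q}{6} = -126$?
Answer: $\frac{688}{15705} \approx 0.043808$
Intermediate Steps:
$q = -756$ ($q = 6 \left(-126\right) = -756$)
$c{\left(M,a \right)} = -290$ ($c{\left(M,a \right)} = \left(-5\right) 58 = -290$)
$t{\left(T,J \right)} = \frac{182}{3}$ ($t{\left(T,J \right)} = - \frac{2}{3} + \frac{1}{3} \cdot 184 = - \frac{2}{3} + \frac{184}{3} = \frac{182}{3}$)
$\frac{c{\left(164,-24 \right)} + t{\left(-82,215 \right)}}{-4479 + X{\left(q \right)}} = \frac{-290 + \frac{182}{3}}{-4479 - 756} = - \frac{688}{3 \left(-5235\right)} = \left(- \frac{688}{3}\right) \left(- \frac{1}{5235}\right) = \frac{688}{15705}$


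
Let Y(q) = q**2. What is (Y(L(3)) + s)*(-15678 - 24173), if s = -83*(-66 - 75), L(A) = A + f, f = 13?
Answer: -476578109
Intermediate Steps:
L(A) = 13 + A (L(A) = A + 13 = 13 + A)
s = 11703 (s = -83*(-141) = 11703)
(Y(L(3)) + s)*(-15678 - 24173) = ((13 + 3)**2 + 11703)*(-15678 - 24173) = (16**2 + 11703)*(-39851) = (256 + 11703)*(-39851) = 11959*(-39851) = -476578109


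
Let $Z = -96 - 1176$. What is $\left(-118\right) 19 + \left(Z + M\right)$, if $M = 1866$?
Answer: $-1648$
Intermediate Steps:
$Z = -1272$
$\left(-118\right) 19 + \left(Z + M\right) = \left(-118\right) 19 + \left(-1272 + 1866\right) = -2242 + 594 = -1648$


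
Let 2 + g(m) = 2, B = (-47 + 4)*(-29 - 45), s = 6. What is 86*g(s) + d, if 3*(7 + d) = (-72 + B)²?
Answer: 9672079/3 ≈ 3.2240e+6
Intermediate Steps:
B = 3182 (B = -43*(-74) = 3182)
g(m) = 0 (g(m) = -2 + 2 = 0)
d = 9672079/3 (d = -7 + (-72 + 3182)²/3 = -7 + (⅓)*3110² = -7 + (⅓)*9672100 = -7 + 9672100/3 = 9672079/3 ≈ 3.2240e+6)
86*g(s) + d = 86*0 + 9672079/3 = 0 + 9672079/3 = 9672079/3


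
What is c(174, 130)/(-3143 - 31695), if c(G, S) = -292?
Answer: 146/17419 ≈ 0.0083816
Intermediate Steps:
c(174, 130)/(-3143 - 31695) = -292/(-3143 - 31695) = -292/(-34838) = -292*(-1/34838) = 146/17419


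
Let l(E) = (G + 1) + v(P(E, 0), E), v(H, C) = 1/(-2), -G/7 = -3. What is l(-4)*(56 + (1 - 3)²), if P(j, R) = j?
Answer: 1290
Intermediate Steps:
G = 21 (G = -7*(-3) = 21)
v(H, C) = -½
l(E) = 43/2 (l(E) = (21 + 1) - ½ = 22 - ½ = 43/2)
l(-4)*(56 + (1 - 3)²) = 43*(56 + (1 - 3)²)/2 = 43*(56 + (-2)²)/2 = 43*(56 + 4)/2 = (43/2)*60 = 1290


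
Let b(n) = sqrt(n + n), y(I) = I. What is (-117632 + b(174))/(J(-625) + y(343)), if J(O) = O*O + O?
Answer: -117632/390343 + 2*sqrt(87)/390343 ≈ -0.30131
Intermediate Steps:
b(n) = sqrt(2)*sqrt(n) (b(n) = sqrt(2*n) = sqrt(2)*sqrt(n))
J(O) = O + O**2 (J(O) = O**2 + O = O + O**2)
(-117632 + b(174))/(J(-625) + y(343)) = (-117632 + sqrt(2)*sqrt(174))/(-625*(1 - 625) + 343) = (-117632 + 2*sqrt(87))/(-625*(-624) + 343) = (-117632 + 2*sqrt(87))/(390000 + 343) = (-117632 + 2*sqrt(87))/390343 = (-117632 + 2*sqrt(87))*(1/390343) = -117632/390343 + 2*sqrt(87)/390343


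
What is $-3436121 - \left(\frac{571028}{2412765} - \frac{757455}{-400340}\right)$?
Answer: $- \frac{663808367567402939}{193185268020} \approx -3.4361 \cdot 10^{6}$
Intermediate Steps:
$-3436121 - \left(\frac{571028}{2412765} - \frac{757455}{-400340}\right) = -3436121 - \left(571028 \cdot \frac{1}{2412765} - - \frac{151491}{80068}\right) = -3436121 - \left(\frac{571028}{2412765} + \frac{151491}{80068}\right) = -3436121 - \frac{411233252519}{193185268020} = - \frac{663808367567402939}{193185268020}$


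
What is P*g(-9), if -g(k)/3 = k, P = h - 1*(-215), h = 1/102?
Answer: 197379/34 ≈ 5805.3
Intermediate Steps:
h = 1/102 ≈ 0.0098039
P = 21931/102 (P = 1/102 - 1*(-215) = 1/102 + 215 = 21931/102 ≈ 215.01)
g(k) = -3*k
P*g(-9) = 21931*(-3*(-9))/102 = (21931/102)*27 = 197379/34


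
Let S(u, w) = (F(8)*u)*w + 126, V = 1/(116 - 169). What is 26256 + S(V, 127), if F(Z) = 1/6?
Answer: 8389349/318 ≈ 26382.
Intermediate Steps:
F(Z) = ⅙
V = -1/53 (V = 1/(-53) = -1/53 ≈ -0.018868)
S(u, w) = 126 + u*w/6 (S(u, w) = (u/6)*w + 126 = u*w/6 + 126 = 126 + u*w/6)
26256 + S(V, 127) = 26256 + (126 + (⅙)*(-1/53)*127) = 26256 + (126 - 127/318) = 26256 + 39941/318 = 8389349/318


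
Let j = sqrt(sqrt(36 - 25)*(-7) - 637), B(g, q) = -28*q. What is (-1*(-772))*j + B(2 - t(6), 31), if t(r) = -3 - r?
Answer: -868 + 772*I*sqrt(637 + 7*sqrt(11)) ≈ -868.0 + 19836.0*I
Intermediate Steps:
j = sqrt(-637 - 7*sqrt(11)) (j = sqrt(sqrt(11)*(-7) - 637) = sqrt(-7*sqrt(11) - 637) = sqrt(-637 - 7*sqrt(11)) ≈ 25.695*I)
(-1*(-772))*j + B(2 - t(6), 31) = (-1*(-772))*sqrt(-637 - 7*sqrt(11)) - 28*31 = 772*sqrt(-637 - 7*sqrt(11)) - 868 = -868 + 772*sqrt(-637 - 7*sqrt(11))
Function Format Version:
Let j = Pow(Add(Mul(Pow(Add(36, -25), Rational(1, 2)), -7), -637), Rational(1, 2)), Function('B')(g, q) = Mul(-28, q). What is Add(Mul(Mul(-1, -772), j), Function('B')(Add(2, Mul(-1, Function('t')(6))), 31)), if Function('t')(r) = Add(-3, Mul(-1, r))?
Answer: Add(-868, Mul(772, I, Pow(Add(637, Mul(7, Pow(11, Rational(1, 2)))), Rational(1, 2)))) ≈ Add(-868.00, Mul(19836., I))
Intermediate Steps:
j = Pow(Add(-637, Mul(-7, Pow(11, Rational(1, 2)))), Rational(1, 2)) (j = Pow(Add(Mul(Pow(11, Rational(1, 2)), -7), -637), Rational(1, 2)) = Pow(Add(Mul(-7, Pow(11, Rational(1, 2))), -637), Rational(1, 2)) = Pow(Add(-637, Mul(-7, Pow(11, Rational(1, 2)))), Rational(1, 2)) ≈ Mul(25.695, I))
Add(Mul(Mul(-1, -772), j), Function('B')(Add(2, Mul(-1, Function('t')(6))), 31)) = Add(Mul(Mul(-1, -772), Pow(Add(-637, Mul(-7, Pow(11, Rational(1, 2)))), Rational(1, 2))), Mul(-28, 31)) = Add(Mul(772, Pow(Add(-637, Mul(-7, Pow(11, Rational(1, 2)))), Rational(1, 2))), -868) = Add(-868, Mul(772, Pow(Add(-637, Mul(-7, Pow(11, Rational(1, 2)))), Rational(1, 2))))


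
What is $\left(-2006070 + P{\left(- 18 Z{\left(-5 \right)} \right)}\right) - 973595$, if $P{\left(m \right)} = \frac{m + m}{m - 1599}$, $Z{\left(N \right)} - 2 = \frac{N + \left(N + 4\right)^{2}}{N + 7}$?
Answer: $-2979665$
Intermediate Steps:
$Z{\left(N \right)} = 2 + \frac{N + \left(4 + N\right)^{2}}{7 + N}$ ($Z{\left(N \right)} = 2 + \frac{N + \left(N + 4\right)^{2}}{N + 7} = 2 + \frac{N + \left(4 + N\right)^{2}}{7 + N}$)
$P{\left(m \right)} = \frac{2 m}{-1599 + m}$
$\left(-2006070 + P{\left(- 18 Z{\left(-5 \right)} \right)}\right) - 973595 = \left(-2006070 + \frac{2 \left(- 18 \frac{30 + \left(-5\right)^{2} + 11 \left(-5\right)}{7 - 5}\right)}{-1599 - 18 \frac{30 + \left(-5\right)^{2} + 11 \left(-5\right)}{7 - 5}}\right) - 973595 = \left(-2006070 + \frac{2 \left(- 18 \frac{30 + 25 - 55}{2}\right)}{-1599 - 18 \frac{30 + 25 - 55}{2}}\right) - 973595 = \left(-2006070 + \frac{2 \left(- 18 \cdot \frac{1}{2} \cdot 0\right)}{-1599 - 18 \cdot \frac{1}{2} \cdot 0}\right) - 973595 = \left(-2006070 + \frac{2 \left(\left(-18\right) 0\right)}{-1599 - 0}\right) - 973595 = \left(-2006070 + 2 \cdot 0 \frac{1}{-1599 + 0}\right) - 973595 = \left(-2006070 + 2 \cdot 0 \frac{1}{-1599}\right) - 973595 = \left(-2006070 + 2 \cdot 0 \left(- \frac{1}{1599}\right)\right) - 973595 = \left(-2006070 + 0\right) - 973595 = -2006070 - 973595 = -2979665$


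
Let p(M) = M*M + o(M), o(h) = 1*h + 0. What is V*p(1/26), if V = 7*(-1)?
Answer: -189/676 ≈ -0.27959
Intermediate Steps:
V = -7
o(h) = h (o(h) = h + 0 = h)
p(M) = M + M² (p(M) = M*M + M = M² + M = M + M²)
V*p(1/26) = -7*(1 + 1/26)/26 = -7*27/(26*26) = -7*27/676 = -189/676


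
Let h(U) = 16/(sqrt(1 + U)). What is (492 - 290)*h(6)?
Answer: 3232*sqrt(7)/7 ≈ 1221.6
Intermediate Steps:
h(U) = 16/sqrt(1 + U)
(492 - 290)*h(6) = (492 - 290)*(16/sqrt(1 + 6)) = 202*(16/sqrt(7)) = 202*(16*(sqrt(7)/7)) = 202*(16*sqrt(7)/7) = 3232*sqrt(7)/7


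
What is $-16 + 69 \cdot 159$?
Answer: $10955$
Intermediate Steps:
$-16 + 69 \cdot 159 = -16 + 10971 = 10955$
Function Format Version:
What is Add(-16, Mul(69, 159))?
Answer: 10955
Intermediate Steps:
Add(-16, Mul(69, 159)) = Add(-16, 10971) = 10955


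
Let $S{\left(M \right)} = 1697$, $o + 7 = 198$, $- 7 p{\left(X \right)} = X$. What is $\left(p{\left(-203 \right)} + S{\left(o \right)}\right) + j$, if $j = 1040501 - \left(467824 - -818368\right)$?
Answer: $-243965$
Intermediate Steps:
$p{\left(X \right)} = - \frac{X}{7}$
$o = 191$ ($o = -7 + 198 = 191$)
$j = -245691$ ($j = 1040501 - \left(467824 + 818368\right) = 1040501 - 1286192 = -245691$)
$\left(p{\left(-203 \right)} + S{\left(o \right)}\right) + j = \left(\left(- \frac{1}{7}\right) \left(-203\right) + 1697\right) - 245691 = \left(29 + 1697\right) - 245691 = 1726 - 245691 = -243965$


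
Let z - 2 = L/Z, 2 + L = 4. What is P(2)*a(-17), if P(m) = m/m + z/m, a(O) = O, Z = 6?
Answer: -221/6 ≈ -36.833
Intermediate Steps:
L = 2 (L = -2 + 4 = 2)
z = 7/3 (z = 2 + 2/6 = 2 + 2*(1/6) = 2 + 1/3 = 7/3 ≈ 2.3333)
P(m) = 1 + 7/(3*m) (P(m) = m/m + 7/(3*m) = 1 + 7/(3*m))
P(2)*a(-17) = ((7/3 + 2)/2)*(-17) = ((1/2)*(13/3))*(-17) = (13/6)*(-17) = -221/6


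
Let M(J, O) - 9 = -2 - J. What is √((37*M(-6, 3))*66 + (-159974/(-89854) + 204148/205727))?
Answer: √2712216582104469050457691/9242696929 ≈ 178.18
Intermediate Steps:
M(J, O) = 7 - J (M(J, O) = 9 + (-2 - J) = 7 - J)
√((37*M(-6, 3))*66 + (-159974/(-89854) + 204148/205727)) = √((37*(7 - 1*(-6)))*66 + (-159974/(-89854) + 204148/205727)) = √((37*(7 + 6))*66 + (-159974*(-1/89854) + 204148*(1/205727))) = √((37*13)*66 + (79987/44927 + 204148/205727)) = √(481*66 + 25627242745/9242696929) = √(31746 + 25627242745/9242696929) = √(293444283950779/9242696929) = √2712216582104469050457691/9242696929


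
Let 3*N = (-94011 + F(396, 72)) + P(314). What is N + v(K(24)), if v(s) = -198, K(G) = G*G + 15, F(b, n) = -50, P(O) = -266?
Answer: -94921/3 ≈ -31640.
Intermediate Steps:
K(G) = 15 + G² (K(G) = G² + 15 = 15 + G²)
N = -94327/3 (N = ((-94011 - 50) - 266)/3 = (-94061 - 266)/3 = (⅓)*(-94327) = -94327/3 ≈ -31442.)
N + v(K(24)) = -94327/3 - 198 = -94921/3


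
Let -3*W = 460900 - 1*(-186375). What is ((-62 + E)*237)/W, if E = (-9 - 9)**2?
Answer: -186282/647275 ≈ -0.28779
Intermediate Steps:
E = 324 (E = (-18)**2 = 324)
W = -647275/3 (W = -(460900 - 1*(-186375))/3 = -(460900 + 186375)/3 = -1/3*647275 = -647275/3 ≈ -2.1576e+5)
((-62 + E)*237)/W = ((-62 + 324)*237)/(-647275/3) = (262*237)*(-3/647275) = 62094*(-3/647275) = -186282/647275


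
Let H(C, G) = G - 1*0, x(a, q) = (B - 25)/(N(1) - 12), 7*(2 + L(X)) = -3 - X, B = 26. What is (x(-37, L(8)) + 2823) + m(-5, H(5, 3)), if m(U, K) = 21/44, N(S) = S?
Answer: 124229/44 ≈ 2823.4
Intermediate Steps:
L(X) = -17/7 - X/7 (L(X) = -2 + (-3 - X)/7 = -2 + (-3/7 - X/7) = -17/7 - X/7)
x(a, q) = -1/11 (x(a, q) = (26 - 25)/(1 - 12) = 1/(-11) = 1*(-1/11) = -1/11)
H(C, G) = G (H(C, G) = G + 0 = G)
m(U, K) = 21/44 (m(U, K) = 21*(1/44) = 21/44)
(x(-37, L(8)) + 2823) + m(-5, H(5, 3)) = (-1/11 + 2823) + 21/44 = 31052/11 + 21/44 = 124229/44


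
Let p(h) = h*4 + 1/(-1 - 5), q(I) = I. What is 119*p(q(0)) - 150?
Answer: -1019/6 ≈ -169.83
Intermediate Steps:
p(h) = -1/6 + 4*h (p(h) = 4*h + 1/(-6) = 4*h - 1/6 = -1/6 + 4*h)
119*p(q(0)) - 150 = 119*(-1/6 + 4*0) - 150 = 119*(-1/6 + 0) - 150 = 119*(-1/6) - 150 = -119/6 - 150 = -1019/6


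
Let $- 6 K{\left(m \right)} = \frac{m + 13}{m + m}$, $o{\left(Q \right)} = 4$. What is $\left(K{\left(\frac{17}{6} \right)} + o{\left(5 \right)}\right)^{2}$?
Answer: $\frac{519841}{41616} \approx 12.491$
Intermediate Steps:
$K{\left(m \right)} = - \frac{13 + m}{12 m}$ ($K{\left(m \right)} = - \frac{\left(m + 13\right) \frac{1}{m + m}}{6} = - \frac{\left(13 + m\right) \frac{1}{2 m}}{6} = - \frac{\frac{1}{2} \frac{1}{m} \left(13 + m\right)}{6} = - \frac{13 + m}{12 m}$)
$\left(K{\left(\frac{17}{6} \right)} + o{\left(5 \right)}\right)^{2} = \left(\frac{-13 - \frac{17}{6}}{12 \cdot \frac{17}{6}} + 4\right)^{2} = \left(\frac{1}{12} \cdot \frac{6}{17} \left(-13 - \frac{17}{6}\right) + 4\right)^{2} = \left(\frac{1}{12} \cdot \frac{6}{17} \left(- \frac{95}{6}\right) + 4\right)^{2} = \left(- \frac{95}{204} + 4\right)^{2} = \left(\frac{721}{204}\right)^{2} = \frac{519841}{41616}$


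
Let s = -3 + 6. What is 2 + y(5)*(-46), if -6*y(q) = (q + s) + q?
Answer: 305/3 ≈ 101.67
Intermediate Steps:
s = 3
y(q) = -½ - q/3 (y(q) = -((q + 3) + q)/6 = -((3 + q) + q)/6 = -(3 + 2*q)/6 = -½ - q/3)
2 + y(5)*(-46) = 2 + (-½ - ⅓*5)*(-46) = 2 + (-½ - 5/3)*(-46) = 2 - 13/6*(-46) = 2 + 299/3 = 305/3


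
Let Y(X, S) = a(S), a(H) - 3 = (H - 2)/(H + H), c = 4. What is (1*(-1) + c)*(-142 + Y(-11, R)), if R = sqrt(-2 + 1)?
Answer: -831/2 + 3*I ≈ -415.5 + 3.0*I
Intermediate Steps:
R = I (R = sqrt(-1) = I ≈ 1.0*I)
a(H) = 3 + (-2 + H)/(2*H) (a(H) = 3 + (H - 2)/(H + H) = 3 + (-2 + H)/((2*H)) = 3 + (-2 + H)*(1/(2*H)) = 3 + (-2 + H)/(2*H))
Y(X, S) = 7/2 - 1/S
(1*(-1) + c)*(-142 + Y(-11, R)) = (1*(-1) + 4)*(-142 + (7/2 - 1/I)) = (-1 + 4)*(-142 + (7/2 - (-1)*I)) = 3*(-142 + (7/2 + I)) = 3*(-277/2 + I) = -831/2 + 3*I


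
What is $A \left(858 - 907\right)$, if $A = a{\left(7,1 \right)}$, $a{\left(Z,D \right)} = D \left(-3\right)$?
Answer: $147$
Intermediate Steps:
$a{\left(Z,D \right)} = - 3 D$
$A = -3$ ($A = \left(-3\right) 1 = -3$)
$A \left(858 - 907\right) = - 3 \left(858 - 907\right) = \left(-3\right) \left(-49\right) = 147$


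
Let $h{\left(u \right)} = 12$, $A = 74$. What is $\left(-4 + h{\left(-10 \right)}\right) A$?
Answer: $592$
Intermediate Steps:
$\left(-4 + h{\left(-10 \right)}\right) A = \left(-4 + 12\right) 74 = 8 \cdot 74 = 592$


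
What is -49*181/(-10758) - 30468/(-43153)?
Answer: 64590791/42203634 ≈ 1.5305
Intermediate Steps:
-49*181/(-10758) - 30468/(-43153) = -8869*(-1/10758) - 30468*(-1/43153) = 8869/10758 + 30468/43153 = 64590791/42203634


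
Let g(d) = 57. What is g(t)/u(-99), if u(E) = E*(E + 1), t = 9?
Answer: 19/3234 ≈ 0.0058751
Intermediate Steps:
u(E) = E*(1 + E)
g(t)/u(-99) = 57/((-99*(1 - 99))) = 57/((-99*(-98))) = 57/9702 = 57*(1/9702) = 19/3234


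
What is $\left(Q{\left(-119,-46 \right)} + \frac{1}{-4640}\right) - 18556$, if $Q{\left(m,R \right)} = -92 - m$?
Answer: $- \frac{85974561}{4640} \approx -18529.0$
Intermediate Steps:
$\left(Q{\left(-119,-46 \right)} + \frac{1}{-4640}\right) - 18556 = \left(\left(-92 - -119\right) + \frac{1}{-4640}\right) - 18556 = \left(\left(-92 + 119\right) - \frac{1}{4640}\right) - 18556 = \left(27 - \frac{1}{4640}\right) - 18556 = \frac{125279}{4640} - 18556 = - \frac{85974561}{4640}$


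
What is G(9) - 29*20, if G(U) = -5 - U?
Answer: -594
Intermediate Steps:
G(9) - 29*20 = (-5 - 1*9) - 29*20 = (-5 - 9) - 580 = -14 - 580 = -594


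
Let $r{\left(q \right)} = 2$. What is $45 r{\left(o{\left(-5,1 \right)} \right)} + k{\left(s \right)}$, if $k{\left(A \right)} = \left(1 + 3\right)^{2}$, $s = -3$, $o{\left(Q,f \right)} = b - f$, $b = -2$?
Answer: $106$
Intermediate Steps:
$o{\left(Q,f \right)} = -2 - f$
$k{\left(A \right)} = 16$ ($k{\left(A \right)} = 4^{2} = 16$)
$45 r{\left(o{\left(-5,1 \right)} \right)} + k{\left(s \right)} = 45 \cdot 2 + 16 = 90 + 16 = 106$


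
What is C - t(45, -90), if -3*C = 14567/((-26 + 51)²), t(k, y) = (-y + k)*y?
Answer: 22766683/1875 ≈ 12142.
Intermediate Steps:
t(k, y) = y*(k - y) (t(k, y) = (k - y)*y = y*(k - y))
C = -14567/1875 (C = -14567/(3*((-26 + 51)²)) = -14567/(3*(25²)) = -14567/(3*625) = -⅓*14567/625 = -14567/1875 ≈ -7.7691)
C - t(45, -90) = -14567/1875 - (-90)*(45 - 1*(-90)) = -14567/1875 - (-90)*(45 + 90) = -14567/1875 - (-90)*135 = -14567/1875 - 1*(-12150) = -14567/1875 + 12150 = 22766683/1875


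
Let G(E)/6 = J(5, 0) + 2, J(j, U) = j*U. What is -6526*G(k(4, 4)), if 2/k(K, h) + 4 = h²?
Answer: -78312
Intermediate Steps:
k(K, h) = 2/(-4 + h²)
J(j, U) = U*j
G(E) = 12 (G(E) = 6*(0*5 + 2) = 6*(0 + 2) = 6*2 = 12)
-6526*G(k(4, 4)) = -6526*12 = -78312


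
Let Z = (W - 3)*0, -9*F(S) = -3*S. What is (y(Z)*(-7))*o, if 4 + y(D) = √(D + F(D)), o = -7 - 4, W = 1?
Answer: -308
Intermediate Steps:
F(S) = S/3 (F(S) = -(-1)*S/3 = S/3)
Z = 0 (Z = (1 - 3)*0 = -2*0 = 0)
o = -11
y(D) = -4 + 2*√3*√D/3 (y(D) = -4 + √(D + D/3) = -4 + √(4*D/3) = -4 + 2*√3*√D/3)
(y(Z)*(-7))*o = ((-4 + 2*√3*√0/3)*(-7))*(-11) = ((-4 + (⅔)*√3*0)*(-7))*(-11) = ((-4 + 0)*(-7))*(-11) = -4*(-7)*(-11) = 28*(-11) = -308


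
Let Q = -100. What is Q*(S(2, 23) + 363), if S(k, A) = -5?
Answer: -35800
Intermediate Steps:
Q*(S(2, 23) + 363) = -100*(-5 + 363) = -100*358 = -35800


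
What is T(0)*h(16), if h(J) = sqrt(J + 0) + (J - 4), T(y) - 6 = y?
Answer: 96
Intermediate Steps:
T(y) = 6 + y
h(J) = -4 + J + sqrt(J) (h(J) = sqrt(J) + (-4 + J) = -4 + J + sqrt(J))
T(0)*h(16) = (6 + 0)*(-4 + 16 + sqrt(16)) = 6*(-4 + 16 + 4) = 6*16 = 96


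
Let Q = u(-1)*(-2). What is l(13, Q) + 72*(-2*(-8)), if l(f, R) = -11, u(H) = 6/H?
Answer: 1141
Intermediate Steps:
Q = 12 (Q = (6/(-1))*(-2) = (6*(-1))*(-2) = -6*(-2) = 12)
l(13, Q) + 72*(-2*(-8)) = -11 + 72*(-2*(-8)) = -11 + 72*16 = -11 + 1152 = 1141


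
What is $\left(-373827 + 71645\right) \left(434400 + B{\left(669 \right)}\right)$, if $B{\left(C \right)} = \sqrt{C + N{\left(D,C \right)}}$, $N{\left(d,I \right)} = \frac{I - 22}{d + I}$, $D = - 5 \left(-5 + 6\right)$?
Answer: $-131267860800 - \frac{151091 \sqrt{73847258}}{166} \approx -1.3128 \cdot 10^{11}$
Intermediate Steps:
$D = -5$ ($D = \left(-5\right) 1 = -5$)
$N{\left(d,I \right)} = \frac{-22 + I}{I + d}$
$B{\left(C \right)} = \sqrt{C + \frac{-22 + C}{-5 + C}}$ ($B{\left(C \right)} = \sqrt{C + \frac{-22 + C}{C - 5}} = \sqrt{C + \frac{-22 + C}{-5 + C}}$)
$\left(-373827 + 71645\right) \left(434400 + B{\left(669 \right)}\right) = \left(-373827 + 71645\right) \left(434400 + \sqrt{\frac{-22 + 669 + 669 \left(-5 + 669\right)}{-5 + 669}}\right) = - 302182 \left(434400 + \sqrt{\frac{-22 + 669 + 669 \cdot 664}{664}}\right) = - 302182 \left(434400 + \sqrt{\frac{-22 + 669 + 444216}{664}}\right) = - 302182 \left(434400 + \sqrt{\frac{1}{664} \cdot 444863}\right) = - 302182 \left(434400 + \sqrt{\frac{444863}{664}}\right) = - 302182 \left(434400 + \frac{\sqrt{73847258}}{332}\right) = -131267860800 - \frac{151091 \sqrt{73847258}}{166}$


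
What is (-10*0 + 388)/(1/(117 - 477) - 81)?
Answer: -139680/29161 ≈ -4.7900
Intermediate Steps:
(-10*0 + 388)/(1/(117 - 477) - 81) = (0 + 388)/(1/(-360) - 81) = 388/(-1/360 - 81) = 388/(-29161/360) = 388*(-360/29161) = -139680/29161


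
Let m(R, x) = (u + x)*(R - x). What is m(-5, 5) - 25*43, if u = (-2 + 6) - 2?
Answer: -1145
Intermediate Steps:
u = 2 (u = 4 - 2 = 2)
m(R, x) = (2 + x)*(R - x)
m(-5, 5) - 25*43 = (-1*5² - 2*5 + 2*(-5) - 5*5) - 25*43 = (-1*25 - 10 - 10 - 25) - 1075 = (-25 - 10 - 10 - 25) - 1075 = -70 - 1075 = -1145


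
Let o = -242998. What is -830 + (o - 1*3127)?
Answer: -246955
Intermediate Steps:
-830 + (o - 1*3127) = -830 + (-242998 - 1*3127) = -830 + (-242998 - 3127) = -830 - 246125 = -246955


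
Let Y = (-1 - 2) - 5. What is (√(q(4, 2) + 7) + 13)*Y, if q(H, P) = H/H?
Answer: -104 - 16*√2 ≈ -126.63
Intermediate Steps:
q(H, P) = 1
Y = -8 (Y = -3 - 5 = -8)
(√(q(4, 2) + 7) + 13)*Y = (√(1 + 7) + 13)*(-8) = (√8 + 13)*(-8) = (2*√2 + 13)*(-8) = (13 + 2*√2)*(-8) = -104 - 16*√2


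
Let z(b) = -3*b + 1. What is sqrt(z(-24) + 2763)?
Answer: 2*sqrt(709) ≈ 53.254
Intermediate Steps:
z(b) = 1 - 3*b
sqrt(z(-24) + 2763) = sqrt((1 - 3*(-24)) + 2763) = sqrt((1 + 72) + 2763) = sqrt(73 + 2763) = sqrt(2836) = 2*sqrt(709)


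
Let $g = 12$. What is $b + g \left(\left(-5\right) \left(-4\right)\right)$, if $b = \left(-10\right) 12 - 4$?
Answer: $116$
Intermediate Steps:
$b = -124$ ($b = -120 - 4 = -124$)
$b + g \left(\left(-5\right) \left(-4\right)\right) = -124 + 12 \left(\left(-5\right) \left(-4\right)\right) = -124 + 12 \cdot 20 = -124 + 240 = 116$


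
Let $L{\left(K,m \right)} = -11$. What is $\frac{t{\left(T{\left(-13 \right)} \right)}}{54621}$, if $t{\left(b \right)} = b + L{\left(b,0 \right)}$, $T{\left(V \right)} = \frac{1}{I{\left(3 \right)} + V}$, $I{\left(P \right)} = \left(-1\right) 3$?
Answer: $- \frac{59}{291312} \approx -0.00020253$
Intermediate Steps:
$I{\left(P \right)} = -3$
$T{\left(V \right)} = \frac{1}{-3 + V}$
$t{\left(b \right)} = -11 + b$ ($t{\left(b \right)} = b - 11 = -11 + b$)
$\frac{t{\left(T{\left(-13 \right)} \right)}}{54621} = \frac{-11 + \frac{1}{-3 - 13}}{54621} = \left(-11 + \frac{1}{-16}\right) \frac{1}{54621} = \left(-11 - \frac{1}{16}\right) \frac{1}{54621} = \left(- \frac{177}{16}\right) \frac{1}{54621} = - \frac{59}{291312}$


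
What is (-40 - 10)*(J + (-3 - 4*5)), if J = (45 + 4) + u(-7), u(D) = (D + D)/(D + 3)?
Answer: -1475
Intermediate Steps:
u(D) = 2*D/(3 + D) (u(D) = (2*D)/(3 + D) = 2*D/(3 + D))
J = 105/2 (J = (45 + 4) + 2*(-7)/(3 - 7) = 49 + 2*(-7)/(-4) = 49 + 2*(-7)*(-¼) = 49 + 7/2 = 105/2 ≈ 52.500)
(-40 - 10)*(J + (-3 - 4*5)) = (-40 - 10)*(105/2 + (-3 - 4*5)) = -50*(105/2 + (-3 - 20)) = -50*(105/2 - 23) = -50*59/2 = -1475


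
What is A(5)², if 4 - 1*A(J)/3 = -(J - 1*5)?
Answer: 144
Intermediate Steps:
A(J) = -3 + 3*J (A(J) = 12 - (-3)*(J - 1*5) = 12 - (-3)*(J - 5) = 12 - (-3)*(-5 + J) = 12 - 3*(5 - J) = 12 + (-15 + 3*J) = -3 + 3*J)
A(5)² = (-3 + 3*5)² = (-3 + 15)² = 12² = 144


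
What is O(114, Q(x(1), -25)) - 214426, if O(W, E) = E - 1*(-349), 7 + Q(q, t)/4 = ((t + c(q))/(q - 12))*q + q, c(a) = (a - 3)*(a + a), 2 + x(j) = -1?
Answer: -1070541/5 ≈ -2.1411e+5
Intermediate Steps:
x(j) = -3 (x(j) = -2 - 1 = -3)
c(a) = 2*a*(-3 + a) (c(a) = (-3 + a)*(2*a) = 2*a*(-3 + a))
Q(q, t) = -28 + 4*q + 4*q*(t + 2*q*(-3 + q))/(-12 + q) (Q(q, t) = -28 + 4*(((t + 2*q*(-3 + q))/(q - 12))*q + q) = -28 + 4*(((t + 2*q*(-3 + q))/(-12 + q))*q + q) = -28 + 4*(q*(t + 2*q*(-3 + q))/(-12 + q) + q) = -28 + 4*(q + q*(t + 2*q*(-3 + q))/(-12 + q)) = -28 + (4*q + 4*q*(t + 2*q*(-3 + q))/(-12 + q)) = -28 + 4*q + 4*q*(t + 2*q*(-3 + q))/(-12 + q))
O(W, E) = 349 + E (O(W, E) = E + 349 = 349 + E)
O(114, Q(x(1), -25)) - 214426 = (349 + 4*(84 - 19*(-3) - 5*(-3)² + 2*(-3)³ - 3*(-25))/(-12 - 3)) - 214426 = (349 + 4*(84 + 57 - 5*9 + 2*(-27) + 75)/(-15)) - 214426 = (349 + 4*(-1/15)*(84 + 57 - 45 - 54 + 75)) - 214426 = (349 + 4*(-1/15)*117) - 214426 = (349 - 156/5) - 214426 = 1589/5 - 214426 = -1070541/5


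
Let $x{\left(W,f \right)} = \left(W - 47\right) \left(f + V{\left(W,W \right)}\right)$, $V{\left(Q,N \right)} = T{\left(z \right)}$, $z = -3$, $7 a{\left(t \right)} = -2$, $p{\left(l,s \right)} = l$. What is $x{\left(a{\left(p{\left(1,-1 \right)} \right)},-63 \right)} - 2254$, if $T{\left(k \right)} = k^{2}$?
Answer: $\frac{2096}{7} \approx 299.43$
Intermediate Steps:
$a{\left(t \right)} = - \frac{2}{7}$ ($a{\left(t \right)} = \frac{1}{7} \left(-2\right) = - \frac{2}{7}$)
$V{\left(Q,N \right)} = 9$ ($V{\left(Q,N \right)} = \left(-3\right)^{2} = 9$)
$x{\left(W,f \right)} = \left(-47 + W\right) \left(9 + f\right)$ ($x{\left(W,f \right)} = \left(W - 47\right) \left(f + 9\right) = \left(-47 + W\right) \left(9 + f\right)$)
$x{\left(a{\left(p{\left(1,-1 \right)} \right)},-63 \right)} - 2254 = \left(-423 - -2961 + 9 \left(- \frac{2}{7}\right) - -18\right) - 2254 = \left(-423 + 2961 - \frac{18}{7} + 18\right) - 2254 = \frac{17874}{7} - 2254 = \frac{2096}{7}$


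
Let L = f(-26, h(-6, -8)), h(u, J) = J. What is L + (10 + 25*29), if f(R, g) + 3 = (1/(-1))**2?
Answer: 733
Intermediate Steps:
f(R, g) = -2 (f(R, g) = -3 + (1/(-1))**2 = -3 + (-1)**2 = -3 + 1 = -2)
L = -2
L + (10 + 25*29) = -2 + (10 + 25*29) = -2 + (10 + 725) = -2 + 735 = 733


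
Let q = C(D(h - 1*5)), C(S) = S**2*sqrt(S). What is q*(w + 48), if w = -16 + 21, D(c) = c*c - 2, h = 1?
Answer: 10388*sqrt(14) ≈ 38868.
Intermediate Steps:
D(c) = -2 + c**2 (D(c) = c**2 - 2 = -2 + c**2)
C(S) = S**(5/2)
q = 196*sqrt(14) (q = (-2 + (1 - 1*5)**2)**(5/2) = (-2 + (1 - 5)**2)**(5/2) = (-2 + (-4)**2)**(5/2) = (-2 + 16)**(5/2) = 14**(5/2) = 196*sqrt(14) ≈ 733.37)
w = 5
q*(w + 48) = (196*sqrt(14))*(5 + 48) = (196*sqrt(14))*53 = 10388*sqrt(14)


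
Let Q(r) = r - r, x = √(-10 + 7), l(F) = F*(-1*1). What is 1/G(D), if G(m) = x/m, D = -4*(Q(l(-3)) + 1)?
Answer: 4*I*√3/3 ≈ 2.3094*I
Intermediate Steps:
l(F) = -F (l(F) = F*(-1) = -F)
x = I*√3 (x = √(-3) = I*√3 ≈ 1.732*I)
Q(r) = 0
D = -4 (D = -4*(0 + 1) = -4*1 = -4)
G(m) = I*√3/m (G(m) = (I*√3)/m = I*√3/m)
1/G(D) = 1/(I*√3/(-4)) = 1/(I*√3*(-¼)) = 1/(-I*√3/4) = 4*I*√3/3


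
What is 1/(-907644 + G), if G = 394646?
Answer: -1/512998 ≈ -1.9493e-6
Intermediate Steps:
1/(-907644 + G) = 1/(-907644 + 394646) = 1/(-512998) = -1/512998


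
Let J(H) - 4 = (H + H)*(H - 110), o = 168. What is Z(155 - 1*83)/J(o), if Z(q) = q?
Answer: 18/4873 ≈ 0.0036938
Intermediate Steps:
J(H) = 4 + 2*H*(-110 + H) (J(H) = 4 + (H + H)*(H - 110) = 4 + (2*H)*(-110 + H) = 4 + 2*H*(-110 + H))
Z(155 - 1*83)/J(o) = (155 - 1*83)/(4 - 220*168 + 2*168**2) = (155 - 83)/(4 - 36960 + 2*28224) = 72/(4 - 36960 + 56448) = 72/19492 = 72*(1/19492) = 18/4873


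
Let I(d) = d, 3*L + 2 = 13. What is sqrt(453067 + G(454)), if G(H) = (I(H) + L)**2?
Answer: 2*sqrt(1490683)/3 ≈ 813.96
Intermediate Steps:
L = 11/3 (L = -2/3 + (1/3)*13 = -2/3 + 13/3 = 11/3 ≈ 3.6667)
G(H) = (11/3 + H)**2 (G(H) = (H + 11/3)**2 = (11/3 + H)**2)
sqrt(453067 + G(454)) = sqrt(453067 + (11 + 3*454)**2/9) = sqrt(453067 + (11 + 1362)**2/9) = sqrt(453067 + (1/9)*1373**2) = sqrt(453067 + (1/9)*1885129) = sqrt(453067 + 1885129/9) = sqrt(5962732/9) = 2*sqrt(1490683)/3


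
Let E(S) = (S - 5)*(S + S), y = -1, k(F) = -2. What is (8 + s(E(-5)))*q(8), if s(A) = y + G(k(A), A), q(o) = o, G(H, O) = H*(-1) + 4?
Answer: 104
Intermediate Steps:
E(S) = 2*S*(-5 + S) (E(S) = (-5 + S)*(2*S) = 2*S*(-5 + S))
G(H, O) = 4 - H (G(H, O) = -H + 4 = 4 - H)
s(A) = 5 (s(A) = -1 + (4 - 1*(-2)) = -1 + (4 + 2) = -1 + 6 = 5)
(8 + s(E(-5)))*q(8) = (8 + 5)*8 = 13*8 = 104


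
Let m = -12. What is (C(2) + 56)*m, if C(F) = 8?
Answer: -768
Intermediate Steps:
(C(2) + 56)*m = (8 + 56)*(-12) = 64*(-12) = -768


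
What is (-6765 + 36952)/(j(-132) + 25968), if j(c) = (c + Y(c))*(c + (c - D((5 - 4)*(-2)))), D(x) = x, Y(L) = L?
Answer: 30187/95136 ≈ 0.31730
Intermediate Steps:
j(c) = 2*c*(2 + 2*c) (j(c) = (c + c)*(c + (c - (5 - 4)*(-2))) = (2*c)*(c + (c - (-2))) = (2*c)*(c + (c - 1*(-2))) = (2*c)*(c + (c + 2)) = (2*c)*(c + (2 + c)) = (2*c)*(2 + 2*c) = 2*c*(2 + 2*c))
(-6765 + 36952)/(j(-132) + 25968) = (-6765 + 36952)/(4*(-132)*(1 - 132) + 25968) = 30187/(4*(-132)*(-131) + 25968) = 30187/(69168 + 25968) = 30187/95136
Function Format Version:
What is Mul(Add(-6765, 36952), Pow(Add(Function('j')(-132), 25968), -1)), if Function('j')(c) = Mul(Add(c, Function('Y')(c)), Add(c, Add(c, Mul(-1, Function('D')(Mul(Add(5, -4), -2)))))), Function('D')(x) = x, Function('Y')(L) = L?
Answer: Rational(30187, 95136) ≈ 0.31730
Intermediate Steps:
Function('j')(c) = Mul(2, c, Add(2, Mul(2, c))) (Function('j')(c) = Mul(Add(c, c), Add(c, Add(c, Mul(-1, Mul(Add(5, -4), -2))))) = Mul(Mul(2, c), Add(c, Add(c, Mul(-1, Mul(1, -2))))) = Mul(Mul(2, c), Add(c, Add(c, Mul(-1, -2)))) = Mul(Mul(2, c), Add(c, Add(c, 2))) = Mul(Mul(2, c), Add(c, Add(2, c))) = Mul(Mul(2, c), Add(2, Mul(2, c))) = Mul(2, c, Add(2, Mul(2, c))))
Mul(Add(-6765, 36952), Pow(Add(Function('j')(-132), 25968), -1)) = Mul(Add(-6765, 36952), Pow(Add(Mul(4, -132, Add(1, -132)), 25968), -1)) = Mul(30187, Pow(Add(Mul(4, -132, -131), 25968), -1)) = Mul(30187, Pow(Add(69168, 25968), -1)) = Mul(30187, Pow(95136, -1)) = Mul(30187, Rational(1, 95136)) = Rational(30187, 95136)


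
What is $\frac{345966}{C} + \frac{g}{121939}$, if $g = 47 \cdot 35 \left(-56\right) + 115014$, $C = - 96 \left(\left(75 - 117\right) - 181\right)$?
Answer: $\frac{7112810471}{435078352} \approx 16.348$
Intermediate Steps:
$C = 21408$ ($C = - 96 \left(\left(75 - 117\right) - 181\right) = - 96 \left(-42 - 181\right) = \left(-96\right) \left(-223\right) = 21408$)
$g = 22894$ ($g = 1645 \left(-56\right) + 115014 = -92120 + 115014 = 22894$)
$\frac{345966}{C} + \frac{g}{121939} = \frac{345966}{21408} + \frac{22894}{121939} = 345966 \cdot \frac{1}{21408} + 22894 \cdot \frac{1}{121939} = \frac{57661}{3568} + \frac{22894}{121939} = \frac{7112810471}{435078352}$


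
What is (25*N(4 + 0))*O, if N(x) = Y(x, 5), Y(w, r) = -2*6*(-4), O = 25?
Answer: 30000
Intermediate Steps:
Y(w, r) = 48 (Y(w, r) = -12*(-4) = 48)
N(x) = 48
(25*N(4 + 0))*O = (25*48)*25 = 1200*25 = 30000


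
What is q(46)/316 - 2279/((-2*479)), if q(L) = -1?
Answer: 359603/151364 ≈ 2.3758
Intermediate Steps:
q(46)/316 - 2279/((-2*479)) = -1/316 - 2279/((-2*479)) = -1*1/316 - 2279/(-958) = -1/316 - 2279*(-1/958) = -1/316 + 2279/958 = 359603/151364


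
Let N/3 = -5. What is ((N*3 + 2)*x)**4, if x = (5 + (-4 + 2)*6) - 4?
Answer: 50054665441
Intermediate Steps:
N = -15 (N = 3*(-5) = -15)
x = -11 (x = (5 - 2*6) - 4 = (5 - 12) - 4 = -7 - 4 = -11)
((N*3 + 2)*x)**4 = ((-15*3 + 2)*(-11))**4 = ((-45 + 2)*(-11))**4 = (-43*(-11))**4 = 473**4 = 50054665441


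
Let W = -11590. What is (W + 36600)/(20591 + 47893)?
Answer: 12505/34242 ≈ 0.36519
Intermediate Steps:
(W + 36600)/(20591 + 47893) = (-11590 + 36600)/(20591 + 47893) = 25010/68484 = 25010*(1/68484) = 12505/34242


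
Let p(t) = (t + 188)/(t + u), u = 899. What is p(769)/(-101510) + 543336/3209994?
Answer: 5110770130679/30195108160440 ≈ 0.16926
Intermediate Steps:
p(t) = (188 + t)/(899 + t) (p(t) = (t + 188)/(t + 899) = (188 + t)/(899 + t))
p(769)/(-101510) + 543336/3209994 = ((188 + 769)/(899 + 769))/(-101510) + 543336/3209994 = (957/1668)*(-1/101510) + 543336*(1/3209994) = ((1/1668)*957)*(-1/101510) + 90556/534999 = (319/556)*(-1/101510) + 90556/534999 = -319/56439560 + 90556/534999 = 5110770130679/30195108160440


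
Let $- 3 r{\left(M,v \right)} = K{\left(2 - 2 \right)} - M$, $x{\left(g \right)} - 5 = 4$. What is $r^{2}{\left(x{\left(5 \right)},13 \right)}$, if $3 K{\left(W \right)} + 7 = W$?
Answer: $\frac{1156}{81} \approx 14.272$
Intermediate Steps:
$K{\left(W \right)} = - \frac{7}{3} + \frac{W}{3}$
$x{\left(g \right)} = 9$ ($x{\left(g \right)} = 5 + 4 = 9$)
$r{\left(M,v \right)} = \frac{7}{9} + \frac{M}{3}$ ($r{\left(M,v \right)} = - \frac{\left(- \frac{7}{3} + \frac{2 - 2}{3}\right) - M}{3} = - \frac{\left(- \frac{7}{3} + \frac{1}{3} \cdot 0\right) - M}{3} = - \frac{\left(- \frac{7}{3} + 0\right) - M}{3} = - \frac{- \frac{7}{3} - M}{3} = \frac{7}{9} + \frac{M}{3}$)
$r^{2}{\left(x{\left(5 \right)},13 \right)} = \left(\frac{7}{9} + \frac{1}{3} \cdot 9\right)^{2} = \left(\frac{7}{9} + 3\right)^{2} = \left(\frac{34}{9}\right)^{2} = \frac{1156}{81}$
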